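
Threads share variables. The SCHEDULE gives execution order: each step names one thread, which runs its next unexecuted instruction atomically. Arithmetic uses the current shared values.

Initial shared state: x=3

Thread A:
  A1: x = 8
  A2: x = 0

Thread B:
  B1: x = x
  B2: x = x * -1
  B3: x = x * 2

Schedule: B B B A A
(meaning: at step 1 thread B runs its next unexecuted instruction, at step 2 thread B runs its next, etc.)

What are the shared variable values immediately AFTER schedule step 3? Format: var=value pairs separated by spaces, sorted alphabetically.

Answer: x=-6

Derivation:
Step 1: thread B executes B1 (x = x). Shared: x=3. PCs: A@0 B@1
Step 2: thread B executes B2 (x = x * -1). Shared: x=-3. PCs: A@0 B@2
Step 3: thread B executes B3 (x = x * 2). Shared: x=-6. PCs: A@0 B@3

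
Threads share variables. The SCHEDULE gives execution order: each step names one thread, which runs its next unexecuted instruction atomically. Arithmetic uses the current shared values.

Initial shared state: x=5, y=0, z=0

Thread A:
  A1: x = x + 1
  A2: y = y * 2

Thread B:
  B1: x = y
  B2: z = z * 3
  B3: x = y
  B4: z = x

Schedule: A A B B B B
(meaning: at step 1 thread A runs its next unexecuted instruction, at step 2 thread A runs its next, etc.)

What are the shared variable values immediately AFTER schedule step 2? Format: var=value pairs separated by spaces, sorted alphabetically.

Step 1: thread A executes A1 (x = x + 1). Shared: x=6 y=0 z=0. PCs: A@1 B@0
Step 2: thread A executes A2 (y = y * 2). Shared: x=6 y=0 z=0. PCs: A@2 B@0

Answer: x=6 y=0 z=0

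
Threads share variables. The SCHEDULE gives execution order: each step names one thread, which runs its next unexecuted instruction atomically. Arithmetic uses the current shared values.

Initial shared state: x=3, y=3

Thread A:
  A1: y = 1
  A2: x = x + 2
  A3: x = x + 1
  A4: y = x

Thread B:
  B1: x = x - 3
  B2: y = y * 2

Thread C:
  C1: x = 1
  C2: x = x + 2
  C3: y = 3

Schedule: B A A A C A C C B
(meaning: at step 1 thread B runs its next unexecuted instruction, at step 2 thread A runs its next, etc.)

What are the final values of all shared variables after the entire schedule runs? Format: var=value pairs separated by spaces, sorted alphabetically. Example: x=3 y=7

Answer: x=3 y=6

Derivation:
Step 1: thread B executes B1 (x = x - 3). Shared: x=0 y=3. PCs: A@0 B@1 C@0
Step 2: thread A executes A1 (y = 1). Shared: x=0 y=1. PCs: A@1 B@1 C@0
Step 3: thread A executes A2 (x = x + 2). Shared: x=2 y=1. PCs: A@2 B@1 C@0
Step 4: thread A executes A3 (x = x + 1). Shared: x=3 y=1. PCs: A@3 B@1 C@0
Step 5: thread C executes C1 (x = 1). Shared: x=1 y=1. PCs: A@3 B@1 C@1
Step 6: thread A executes A4 (y = x). Shared: x=1 y=1. PCs: A@4 B@1 C@1
Step 7: thread C executes C2 (x = x + 2). Shared: x=3 y=1. PCs: A@4 B@1 C@2
Step 8: thread C executes C3 (y = 3). Shared: x=3 y=3. PCs: A@4 B@1 C@3
Step 9: thread B executes B2 (y = y * 2). Shared: x=3 y=6. PCs: A@4 B@2 C@3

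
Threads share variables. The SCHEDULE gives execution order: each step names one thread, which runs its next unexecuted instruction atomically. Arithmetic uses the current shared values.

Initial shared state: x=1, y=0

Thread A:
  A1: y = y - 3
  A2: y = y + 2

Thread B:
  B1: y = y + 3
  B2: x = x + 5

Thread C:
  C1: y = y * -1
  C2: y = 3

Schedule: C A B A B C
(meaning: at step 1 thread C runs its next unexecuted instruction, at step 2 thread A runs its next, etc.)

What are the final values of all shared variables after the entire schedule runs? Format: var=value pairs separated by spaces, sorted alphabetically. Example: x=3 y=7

Step 1: thread C executes C1 (y = y * -1). Shared: x=1 y=0. PCs: A@0 B@0 C@1
Step 2: thread A executes A1 (y = y - 3). Shared: x=1 y=-3. PCs: A@1 B@0 C@1
Step 3: thread B executes B1 (y = y + 3). Shared: x=1 y=0. PCs: A@1 B@1 C@1
Step 4: thread A executes A2 (y = y + 2). Shared: x=1 y=2. PCs: A@2 B@1 C@1
Step 5: thread B executes B2 (x = x + 5). Shared: x=6 y=2. PCs: A@2 B@2 C@1
Step 6: thread C executes C2 (y = 3). Shared: x=6 y=3. PCs: A@2 B@2 C@2

Answer: x=6 y=3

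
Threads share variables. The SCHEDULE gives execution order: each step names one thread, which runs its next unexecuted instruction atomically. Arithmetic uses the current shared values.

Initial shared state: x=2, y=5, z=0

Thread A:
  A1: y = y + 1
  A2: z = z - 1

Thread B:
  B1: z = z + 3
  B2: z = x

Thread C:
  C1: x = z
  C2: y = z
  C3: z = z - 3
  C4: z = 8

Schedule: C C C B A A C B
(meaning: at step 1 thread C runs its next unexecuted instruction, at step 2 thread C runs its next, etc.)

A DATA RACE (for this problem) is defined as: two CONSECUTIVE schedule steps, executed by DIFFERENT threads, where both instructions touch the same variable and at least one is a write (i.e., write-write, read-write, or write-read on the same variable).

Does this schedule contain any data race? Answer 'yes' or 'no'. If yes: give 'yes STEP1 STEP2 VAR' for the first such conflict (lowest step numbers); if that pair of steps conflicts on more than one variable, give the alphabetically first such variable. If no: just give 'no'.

Answer: yes 3 4 z

Derivation:
Steps 1,2: same thread (C). No race.
Steps 2,3: same thread (C). No race.
Steps 3,4: C(z = z - 3) vs B(z = z + 3). RACE on z (W-W).
Steps 4,5: B(r=z,w=z) vs A(r=y,w=y). No conflict.
Steps 5,6: same thread (A). No race.
Steps 6,7: A(z = z - 1) vs C(z = 8). RACE on z (W-W).
Steps 7,8: C(z = 8) vs B(z = x). RACE on z (W-W).
First conflict at steps 3,4.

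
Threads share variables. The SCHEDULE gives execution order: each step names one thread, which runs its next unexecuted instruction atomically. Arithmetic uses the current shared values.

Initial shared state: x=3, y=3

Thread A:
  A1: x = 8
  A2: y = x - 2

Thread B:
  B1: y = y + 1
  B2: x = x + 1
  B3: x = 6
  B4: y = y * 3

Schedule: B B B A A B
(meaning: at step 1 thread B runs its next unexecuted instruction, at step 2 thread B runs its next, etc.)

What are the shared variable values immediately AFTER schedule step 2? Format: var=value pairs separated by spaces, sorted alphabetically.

Step 1: thread B executes B1 (y = y + 1). Shared: x=3 y=4. PCs: A@0 B@1
Step 2: thread B executes B2 (x = x + 1). Shared: x=4 y=4. PCs: A@0 B@2

Answer: x=4 y=4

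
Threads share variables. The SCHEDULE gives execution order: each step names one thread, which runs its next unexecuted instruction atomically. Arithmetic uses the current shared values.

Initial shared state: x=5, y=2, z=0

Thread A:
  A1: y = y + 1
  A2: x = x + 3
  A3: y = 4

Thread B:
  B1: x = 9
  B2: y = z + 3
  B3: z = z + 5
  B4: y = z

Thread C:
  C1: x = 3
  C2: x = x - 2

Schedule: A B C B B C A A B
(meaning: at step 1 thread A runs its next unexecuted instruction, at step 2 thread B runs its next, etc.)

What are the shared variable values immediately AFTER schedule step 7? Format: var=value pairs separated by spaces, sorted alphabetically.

Step 1: thread A executes A1 (y = y + 1). Shared: x=5 y=3 z=0. PCs: A@1 B@0 C@0
Step 2: thread B executes B1 (x = 9). Shared: x=9 y=3 z=0. PCs: A@1 B@1 C@0
Step 3: thread C executes C1 (x = 3). Shared: x=3 y=3 z=0. PCs: A@1 B@1 C@1
Step 4: thread B executes B2 (y = z + 3). Shared: x=3 y=3 z=0. PCs: A@1 B@2 C@1
Step 5: thread B executes B3 (z = z + 5). Shared: x=3 y=3 z=5. PCs: A@1 B@3 C@1
Step 6: thread C executes C2 (x = x - 2). Shared: x=1 y=3 z=5. PCs: A@1 B@3 C@2
Step 7: thread A executes A2 (x = x + 3). Shared: x=4 y=3 z=5. PCs: A@2 B@3 C@2

Answer: x=4 y=3 z=5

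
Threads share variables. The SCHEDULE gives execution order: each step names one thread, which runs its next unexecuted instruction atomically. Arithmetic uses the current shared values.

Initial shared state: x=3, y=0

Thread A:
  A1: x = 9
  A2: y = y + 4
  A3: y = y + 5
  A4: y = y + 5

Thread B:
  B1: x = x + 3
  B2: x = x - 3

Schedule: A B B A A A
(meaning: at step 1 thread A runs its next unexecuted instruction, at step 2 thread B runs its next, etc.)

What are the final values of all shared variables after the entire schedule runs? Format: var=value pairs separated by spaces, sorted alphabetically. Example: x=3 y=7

Answer: x=9 y=14

Derivation:
Step 1: thread A executes A1 (x = 9). Shared: x=9 y=0. PCs: A@1 B@0
Step 2: thread B executes B1 (x = x + 3). Shared: x=12 y=0. PCs: A@1 B@1
Step 3: thread B executes B2 (x = x - 3). Shared: x=9 y=0. PCs: A@1 B@2
Step 4: thread A executes A2 (y = y + 4). Shared: x=9 y=4. PCs: A@2 B@2
Step 5: thread A executes A3 (y = y + 5). Shared: x=9 y=9. PCs: A@3 B@2
Step 6: thread A executes A4 (y = y + 5). Shared: x=9 y=14. PCs: A@4 B@2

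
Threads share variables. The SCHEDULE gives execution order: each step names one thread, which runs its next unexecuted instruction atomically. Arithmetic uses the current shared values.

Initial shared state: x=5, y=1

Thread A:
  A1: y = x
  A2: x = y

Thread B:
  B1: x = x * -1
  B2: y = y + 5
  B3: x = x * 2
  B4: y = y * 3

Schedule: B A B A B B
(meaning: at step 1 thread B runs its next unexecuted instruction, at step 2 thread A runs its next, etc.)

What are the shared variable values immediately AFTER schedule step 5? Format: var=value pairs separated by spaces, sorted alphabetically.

Answer: x=0 y=0

Derivation:
Step 1: thread B executes B1 (x = x * -1). Shared: x=-5 y=1. PCs: A@0 B@1
Step 2: thread A executes A1 (y = x). Shared: x=-5 y=-5. PCs: A@1 B@1
Step 3: thread B executes B2 (y = y + 5). Shared: x=-5 y=0. PCs: A@1 B@2
Step 4: thread A executes A2 (x = y). Shared: x=0 y=0. PCs: A@2 B@2
Step 5: thread B executes B3 (x = x * 2). Shared: x=0 y=0. PCs: A@2 B@3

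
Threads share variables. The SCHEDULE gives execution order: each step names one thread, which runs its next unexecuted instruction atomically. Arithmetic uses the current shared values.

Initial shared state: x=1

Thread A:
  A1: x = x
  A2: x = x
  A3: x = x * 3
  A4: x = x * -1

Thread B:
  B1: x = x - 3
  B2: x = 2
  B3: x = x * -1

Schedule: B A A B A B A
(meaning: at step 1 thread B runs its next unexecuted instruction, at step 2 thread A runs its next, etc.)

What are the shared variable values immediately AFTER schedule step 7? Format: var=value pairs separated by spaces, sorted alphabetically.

Answer: x=6

Derivation:
Step 1: thread B executes B1 (x = x - 3). Shared: x=-2. PCs: A@0 B@1
Step 2: thread A executes A1 (x = x). Shared: x=-2. PCs: A@1 B@1
Step 3: thread A executes A2 (x = x). Shared: x=-2. PCs: A@2 B@1
Step 4: thread B executes B2 (x = 2). Shared: x=2. PCs: A@2 B@2
Step 5: thread A executes A3 (x = x * 3). Shared: x=6. PCs: A@3 B@2
Step 6: thread B executes B3 (x = x * -1). Shared: x=-6. PCs: A@3 B@3
Step 7: thread A executes A4 (x = x * -1). Shared: x=6. PCs: A@4 B@3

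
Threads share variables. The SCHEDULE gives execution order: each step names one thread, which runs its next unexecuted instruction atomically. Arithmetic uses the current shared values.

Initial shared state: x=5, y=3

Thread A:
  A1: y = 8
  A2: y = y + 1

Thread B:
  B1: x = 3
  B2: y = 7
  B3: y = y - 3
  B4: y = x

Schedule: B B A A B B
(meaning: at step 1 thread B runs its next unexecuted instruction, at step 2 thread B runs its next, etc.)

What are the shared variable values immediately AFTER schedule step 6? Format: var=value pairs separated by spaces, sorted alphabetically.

Answer: x=3 y=3

Derivation:
Step 1: thread B executes B1 (x = 3). Shared: x=3 y=3. PCs: A@0 B@1
Step 2: thread B executes B2 (y = 7). Shared: x=3 y=7. PCs: A@0 B@2
Step 3: thread A executes A1 (y = 8). Shared: x=3 y=8. PCs: A@1 B@2
Step 4: thread A executes A2 (y = y + 1). Shared: x=3 y=9. PCs: A@2 B@2
Step 5: thread B executes B3 (y = y - 3). Shared: x=3 y=6. PCs: A@2 B@3
Step 6: thread B executes B4 (y = x). Shared: x=3 y=3. PCs: A@2 B@4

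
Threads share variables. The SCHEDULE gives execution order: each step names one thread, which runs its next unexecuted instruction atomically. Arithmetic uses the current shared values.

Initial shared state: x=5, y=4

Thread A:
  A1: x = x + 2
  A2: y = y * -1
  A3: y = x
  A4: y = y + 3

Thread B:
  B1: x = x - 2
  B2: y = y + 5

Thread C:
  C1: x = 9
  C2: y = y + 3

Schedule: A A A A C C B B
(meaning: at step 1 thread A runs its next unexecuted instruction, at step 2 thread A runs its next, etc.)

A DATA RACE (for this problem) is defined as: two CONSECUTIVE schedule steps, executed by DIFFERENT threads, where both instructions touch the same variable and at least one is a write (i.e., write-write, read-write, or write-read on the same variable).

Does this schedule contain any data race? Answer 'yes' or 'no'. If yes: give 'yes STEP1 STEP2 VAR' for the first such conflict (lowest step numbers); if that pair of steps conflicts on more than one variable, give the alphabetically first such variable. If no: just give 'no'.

Answer: no

Derivation:
Steps 1,2: same thread (A). No race.
Steps 2,3: same thread (A). No race.
Steps 3,4: same thread (A). No race.
Steps 4,5: A(r=y,w=y) vs C(r=-,w=x). No conflict.
Steps 5,6: same thread (C). No race.
Steps 6,7: C(r=y,w=y) vs B(r=x,w=x). No conflict.
Steps 7,8: same thread (B). No race.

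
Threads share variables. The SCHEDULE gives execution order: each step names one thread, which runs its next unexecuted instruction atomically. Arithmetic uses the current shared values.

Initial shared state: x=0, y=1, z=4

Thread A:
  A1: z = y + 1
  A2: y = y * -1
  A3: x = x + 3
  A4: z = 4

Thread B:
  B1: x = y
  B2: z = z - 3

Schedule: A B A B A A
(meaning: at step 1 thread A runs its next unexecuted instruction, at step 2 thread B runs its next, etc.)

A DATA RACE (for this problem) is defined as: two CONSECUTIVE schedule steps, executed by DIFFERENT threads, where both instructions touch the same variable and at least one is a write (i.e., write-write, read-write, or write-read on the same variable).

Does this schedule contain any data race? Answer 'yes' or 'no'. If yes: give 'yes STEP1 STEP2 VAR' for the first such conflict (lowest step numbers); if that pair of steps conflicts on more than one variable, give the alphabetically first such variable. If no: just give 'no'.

Answer: yes 2 3 y

Derivation:
Steps 1,2: A(r=y,w=z) vs B(r=y,w=x). No conflict.
Steps 2,3: B(x = y) vs A(y = y * -1). RACE on y (R-W).
Steps 3,4: A(r=y,w=y) vs B(r=z,w=z). No conflict.
Steps 4,5: B(r=z,w=z) vs A(r=x,w=x). No conflict.
Steps 5,6: same thread (A). No race.
First conflict at steps 2,3.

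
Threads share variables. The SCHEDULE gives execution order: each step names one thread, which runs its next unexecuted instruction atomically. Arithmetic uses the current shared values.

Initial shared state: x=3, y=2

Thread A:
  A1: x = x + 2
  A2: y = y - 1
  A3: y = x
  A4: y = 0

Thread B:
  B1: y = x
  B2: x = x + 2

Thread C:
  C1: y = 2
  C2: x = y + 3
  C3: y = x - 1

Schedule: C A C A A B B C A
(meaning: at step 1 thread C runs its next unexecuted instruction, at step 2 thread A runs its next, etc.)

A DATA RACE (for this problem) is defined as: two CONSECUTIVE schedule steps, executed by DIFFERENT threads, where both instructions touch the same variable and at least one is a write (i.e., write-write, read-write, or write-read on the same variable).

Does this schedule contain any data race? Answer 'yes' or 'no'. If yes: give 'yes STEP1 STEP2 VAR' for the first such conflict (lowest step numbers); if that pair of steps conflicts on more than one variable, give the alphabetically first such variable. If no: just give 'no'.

Answer: yes 2 3 x

Derivation:
Steps 1,2: C(r=-,w=y) vs A(r=x,w=x). No conflict.
Steps 2,3: A(x = x + 2) vs C(x = y + 3). RACE on x (W-W).
Steps 3,4: C(x = y + 3) vs A(y = y - 1). RACE on y (R-W).
Steps 4,5: same thread (A). No race.
Steps 5,6: A(y = x) vs B(y = x). RACE on y (W-W).
Steps 6,7: same thread (B). No race.
Steps 7,8: B(x = x + 2) vs C(y = x - 1). RACE on x (W-R).
Steps 8,9: C(y = x - 1) vs A(y = 0). RACE on y (W-W).
First conflict at steps 2,3.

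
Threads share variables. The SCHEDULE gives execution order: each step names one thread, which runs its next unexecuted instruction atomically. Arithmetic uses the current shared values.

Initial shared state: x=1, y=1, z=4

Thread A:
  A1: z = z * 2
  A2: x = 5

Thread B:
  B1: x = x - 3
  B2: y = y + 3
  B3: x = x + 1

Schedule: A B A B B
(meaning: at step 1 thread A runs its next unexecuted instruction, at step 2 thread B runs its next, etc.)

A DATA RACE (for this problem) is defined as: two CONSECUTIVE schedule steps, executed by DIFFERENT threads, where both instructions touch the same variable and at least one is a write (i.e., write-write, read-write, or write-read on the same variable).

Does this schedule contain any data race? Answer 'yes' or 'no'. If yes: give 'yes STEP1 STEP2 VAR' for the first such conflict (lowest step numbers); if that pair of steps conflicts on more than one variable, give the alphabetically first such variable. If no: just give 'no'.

Steps 1,2: A(r=z,w=z) vs B(r=x,w=x). No conflict.
Steps 2,3: B(x = x - 3) vs A(x = 5). RACE on x (W-W).
Steps 3,4: A(r=-,w=x) vs B(r=y,w=y). No conflict.
Steps 4,5: same thread (B). No race.
First conflict at steps 2,3.

Answer: yes 2 3 x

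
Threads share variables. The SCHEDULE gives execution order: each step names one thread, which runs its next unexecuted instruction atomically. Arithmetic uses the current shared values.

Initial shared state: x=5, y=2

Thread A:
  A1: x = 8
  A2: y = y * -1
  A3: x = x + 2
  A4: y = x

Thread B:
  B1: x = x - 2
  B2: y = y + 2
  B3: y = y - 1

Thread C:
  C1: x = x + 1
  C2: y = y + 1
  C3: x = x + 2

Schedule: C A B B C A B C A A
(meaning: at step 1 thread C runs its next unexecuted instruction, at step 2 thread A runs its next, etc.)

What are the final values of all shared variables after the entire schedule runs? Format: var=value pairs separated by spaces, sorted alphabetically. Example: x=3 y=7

Step 1: thread C executes C1 (x = x + 1). Shared: x=6 y=2. PCs: A@0 B@0 C@1
Step 2: thread A executes A1 (x = 8). Shared: x=8 y=2. PCs: A@1 B@0 C@1
Step 3: thread B executes B1 (x = x - 2). Shared: x=6 y=2. PCs: A@1 B@1 C@1
Step 4: thread B executes B2 (y = y + 2). Shared: x=6 y=4. PCs: A@1 B@2 C@1
Step 5: thread C executes C2 (y = y + 1). Shared: x=6 y=5. PCs: A@1 B@2 C@2
Step 6: thread A executes A2 (y = y * -1). Shared: x=6 y=-5. PCs: A@2 B@2 C@2
Step 7: thread B executes B3 (y = y - 1). Shared: x=6 y=-6. PCs: A@2 B@3 C@2
Step 8: thread C executes C3 (x = x + 2). Shared: x=8 y=-6. PCs: A@2 B@3 C@3
Step 9: thread A executes A3 (x = x + 2). Shared: x=10 y=-6. PCs: A@3 B@3 C@3
Step 10: thread A executes A4 (y = x). Shared: x=10 y=10. PCs: A@4 B@3 C@3

Answer: x=10 y=10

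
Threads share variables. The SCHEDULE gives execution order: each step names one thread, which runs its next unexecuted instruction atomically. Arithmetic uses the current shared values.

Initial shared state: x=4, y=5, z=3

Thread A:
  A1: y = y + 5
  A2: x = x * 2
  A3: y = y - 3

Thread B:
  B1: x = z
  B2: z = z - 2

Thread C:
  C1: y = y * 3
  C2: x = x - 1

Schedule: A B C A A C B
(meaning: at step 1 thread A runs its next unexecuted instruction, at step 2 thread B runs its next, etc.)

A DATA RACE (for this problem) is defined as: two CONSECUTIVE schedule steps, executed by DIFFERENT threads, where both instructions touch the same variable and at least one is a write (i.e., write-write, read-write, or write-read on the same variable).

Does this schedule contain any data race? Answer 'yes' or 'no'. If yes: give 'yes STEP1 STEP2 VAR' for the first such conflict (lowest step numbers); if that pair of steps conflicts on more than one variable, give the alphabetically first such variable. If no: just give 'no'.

Answer: no

Derivation:
Steps 1,2: A(r=y,w=y) vs B(r=z,w=x). No conflict.
Steps 2,3: B(r=z,w=x) vs C(r=y,w=y). No conflict.
Steps 3,4: C(r=y,w=y) vs A(r=x,w=x). No conflict.
Steps 4,5: same thread (A). No race.
Steps 5,6: A(r=y,w=y) vs C(r=x,w=x). No conflict.
Steps 6,7: C(r=x,w=x) vs B(r=z,w=z). No conflict.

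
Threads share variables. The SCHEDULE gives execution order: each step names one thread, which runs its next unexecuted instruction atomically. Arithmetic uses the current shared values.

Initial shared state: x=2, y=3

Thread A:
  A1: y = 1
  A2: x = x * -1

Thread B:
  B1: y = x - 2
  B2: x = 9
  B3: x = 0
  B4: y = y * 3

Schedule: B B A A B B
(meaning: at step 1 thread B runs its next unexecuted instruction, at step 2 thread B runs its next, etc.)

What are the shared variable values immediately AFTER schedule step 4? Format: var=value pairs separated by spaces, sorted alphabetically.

Answer: x=-9 y=1

Derivation:
Step 1: thread B executes B1 (y = x - 2). Shared: x=2 y=0. PCs: A@0 B@1
Step 2: thread B executes B2 (x = 9). Shared: x=9 y=0. PCs: A@0 B@2
Step 3: thread A executes A1 (y = 1). Shared: x=9 y=1. PCs: A@1 B@2
Step 4: thread A executes A2 (x = x * -1). Shared: x=-9 y=1. PCs: A@2 B@2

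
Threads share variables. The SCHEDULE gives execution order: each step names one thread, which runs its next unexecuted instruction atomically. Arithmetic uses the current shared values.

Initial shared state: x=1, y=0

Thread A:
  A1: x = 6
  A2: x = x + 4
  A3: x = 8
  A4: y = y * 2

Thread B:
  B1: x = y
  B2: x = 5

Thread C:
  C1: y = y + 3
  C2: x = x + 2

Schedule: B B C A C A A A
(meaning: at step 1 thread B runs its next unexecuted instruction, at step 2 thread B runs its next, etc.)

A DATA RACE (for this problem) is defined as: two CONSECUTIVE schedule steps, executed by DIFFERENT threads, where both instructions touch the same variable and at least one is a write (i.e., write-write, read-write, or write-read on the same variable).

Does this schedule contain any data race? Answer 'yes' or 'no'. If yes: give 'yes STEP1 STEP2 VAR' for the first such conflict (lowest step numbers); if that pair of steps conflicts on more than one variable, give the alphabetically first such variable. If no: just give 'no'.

Answer: yes 4 5 x

Derivation:
Steps 1,2: same thread (B). No race.
Steps 2,3: B(r=-,w=x) vs C(r=y,w=y). No conflict.
Steps 3,4: C(r=y,w=y) vs A(r=-,w=x). No conflict.
Steps 4,5: A(x = 6) vs C(x = x + 2). RACE on x (W-W).
Steps 5,6: C(x = x + 2) vs A(x = x + 4). RACE on x (W-W).
Steps 6,7: same thread (A). No race.
Steps 7,8: same thread (A). No race.
First conflict at steps 4,5.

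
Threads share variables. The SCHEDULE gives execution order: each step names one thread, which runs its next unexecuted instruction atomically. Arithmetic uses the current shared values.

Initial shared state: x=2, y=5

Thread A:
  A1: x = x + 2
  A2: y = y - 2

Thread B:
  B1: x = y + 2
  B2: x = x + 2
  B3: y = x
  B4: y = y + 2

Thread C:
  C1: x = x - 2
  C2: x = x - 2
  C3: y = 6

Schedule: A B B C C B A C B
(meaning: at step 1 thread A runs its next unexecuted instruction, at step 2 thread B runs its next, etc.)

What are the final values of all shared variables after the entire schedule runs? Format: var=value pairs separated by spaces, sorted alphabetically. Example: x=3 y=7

Answer: x=5 y=8

Derivation:
Step 1: thread A executes A1 (x = x + 2). Shared: x=4 y=5. PCs: A@1 B@0 C@0
Step 2: thread B executes B1 (x = y + 2). Shared: x=7 y=5. PCs: A@1 B@1 C@0
Step 3: thread B executes B2 (x = x + 2). Shared: x=9 y=5. PCs: A@1 B@2 C@0
Step 4: thread C executes C1 (x = x - 2). Shared: x=7 y=5. PCs: A@1 B@2 C@1
Step 5: thread C executes C2 (x = x - 2). Shared: x=5 y=5. PCs: A@1 B@2 C@2
Step 6: thread B executes B3 (y = x). Shared: x=5 y=5. PCs: A@1 B@3 C@2
Step 7: thread A executes A2 (y = y - 2). Shared: x=5 y=3. PCs: A@2 B@3 C@2
Step 8: thread C executes C3 (y = 6). Shared: x=5 y=6. PCs: A@2 B@3 C@3
Step 9: thread B executes B4 (y = y + 2). Shared: x=5 y=8. PCs: A@2 B@4 C@3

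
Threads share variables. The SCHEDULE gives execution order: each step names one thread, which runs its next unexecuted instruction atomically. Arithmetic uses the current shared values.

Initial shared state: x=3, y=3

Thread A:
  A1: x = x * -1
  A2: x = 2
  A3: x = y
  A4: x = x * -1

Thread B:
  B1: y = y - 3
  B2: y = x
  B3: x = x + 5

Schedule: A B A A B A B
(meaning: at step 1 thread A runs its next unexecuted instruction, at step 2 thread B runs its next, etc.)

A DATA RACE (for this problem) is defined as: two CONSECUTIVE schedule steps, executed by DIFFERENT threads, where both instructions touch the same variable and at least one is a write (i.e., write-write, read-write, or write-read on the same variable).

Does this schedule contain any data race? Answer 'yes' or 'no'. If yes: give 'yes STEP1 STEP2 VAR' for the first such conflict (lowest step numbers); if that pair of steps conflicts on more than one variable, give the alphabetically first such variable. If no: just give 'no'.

Steps 1,2: A(r=x,w=x) vs B(r=y,w=y). No conflict.
Steps 2,3: B(r=y,w=y) vs A(r=-,w=x). No conflict.
Steps 3,4: same thread (A). No race.
Steps 4,5: A(x = y) vs B(y = x). RACE on x (W-R), y (R-W). Multiple vars; alphabetically first is x.
Steps 5,6: B(y = x) vs A(x = x * -1). RACE on x (R-W).
Steps 6,7: A(x = x * -1) vs B(x = x + 5). RACE on x (W-W).
First conflict at steps 4,5.

Answer: yes 4 5 x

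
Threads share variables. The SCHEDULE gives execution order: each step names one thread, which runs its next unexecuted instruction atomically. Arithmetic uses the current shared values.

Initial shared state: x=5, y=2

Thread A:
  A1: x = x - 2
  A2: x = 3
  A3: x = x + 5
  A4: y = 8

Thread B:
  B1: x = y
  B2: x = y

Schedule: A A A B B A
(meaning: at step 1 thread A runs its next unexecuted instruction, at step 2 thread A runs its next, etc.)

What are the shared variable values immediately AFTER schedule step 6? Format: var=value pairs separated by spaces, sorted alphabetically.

Answer: x=2 y=8

Derivation:
Step 1: thread A executes A1 (x = x - 2). Shared: x=3 y=2. PCs: A@1 B@0
Step 2: thread A executes A2 (x = 3). Shared: x=3 y=2. PCs: A@2 B@0
Step 3: thread A executes A3 (x = x + 5). Shared: x=8 y=2. PCs: A@3 B@0
Step 4: thread B executes B1 (x = y). Shared: x=2 y=2. PCs: A@3 B@1
Step 5: thread B executes B2 (x = y). Shared: x=2 y=2. PCs: A@3 B@2
Step 6: thread A executes A4 (y = 8). Shared: x=2 y=8. PCs: A@4 B@2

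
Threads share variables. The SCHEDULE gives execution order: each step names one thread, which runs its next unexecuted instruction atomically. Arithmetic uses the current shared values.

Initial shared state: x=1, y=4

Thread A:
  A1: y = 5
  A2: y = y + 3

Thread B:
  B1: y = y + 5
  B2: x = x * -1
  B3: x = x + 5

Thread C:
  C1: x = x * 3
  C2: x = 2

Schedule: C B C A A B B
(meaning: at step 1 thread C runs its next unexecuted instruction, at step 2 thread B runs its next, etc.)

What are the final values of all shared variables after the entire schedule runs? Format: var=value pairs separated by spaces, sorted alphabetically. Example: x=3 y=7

Answer: x=3 y=8

Derivation:
Step 1: thread C executes C1 (x = x * 3). Shared: x=3 y=4. PCs: A@0 B@0 C@1
Step 2: thread B executes B1 (y = y + 5). Shared: x=3 y=9. PCs: A@0 B@1 C@1
Step 3: thread C executes C2 (x = 2). Shared: x=2 y=9. PCs: A@0 B@1 C@2
Step 4: thread A executes A1 (y = 5). Shared: x=2 y=5. PCs: A@1 B@1 C@2
Step 5: thread A executes A2 (y = y + 3). Shared: x=2 y=8. PCs: A@2 B@1 C@2
Step 6: thread B executes B2 (x = x * -1). Shared: x=-2 y=8. PCs: A@2 B@2 C@2
Step 7: thread B executes B3 (x = x + 5). Shared: x=3 y=8. PCs: A@2 B@3 C@2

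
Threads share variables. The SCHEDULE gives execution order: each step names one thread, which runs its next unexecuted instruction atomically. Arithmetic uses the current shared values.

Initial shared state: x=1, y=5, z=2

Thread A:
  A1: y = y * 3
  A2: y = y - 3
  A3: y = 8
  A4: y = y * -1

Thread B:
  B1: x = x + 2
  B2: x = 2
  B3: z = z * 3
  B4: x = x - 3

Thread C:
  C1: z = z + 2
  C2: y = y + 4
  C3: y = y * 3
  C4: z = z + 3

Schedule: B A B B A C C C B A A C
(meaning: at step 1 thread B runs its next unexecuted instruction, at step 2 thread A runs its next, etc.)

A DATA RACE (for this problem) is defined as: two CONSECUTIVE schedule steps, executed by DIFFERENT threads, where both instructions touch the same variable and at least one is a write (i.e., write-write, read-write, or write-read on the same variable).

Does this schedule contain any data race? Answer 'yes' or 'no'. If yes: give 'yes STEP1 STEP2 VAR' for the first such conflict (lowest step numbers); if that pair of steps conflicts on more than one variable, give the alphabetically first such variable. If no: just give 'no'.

Answer: no

Derivation:
Steps 1,2: B(r=x,w=x) vs A(r=y,w=y). No conflict.
Steps 2,3: A(r=y,w=y) vs B(r=-,w=x). No conflict.
Steps 3,4: same thread (B). No race.
Steps 4,5: B(r=z,w=z) vs A(r=y,w=y). No conflict.
Steps 5,6: A(r=y,w=y) vs C(r=z,w=z). No conflict.
Steps 6,7: same thread (C). No race.
Steps 7,8: same thread (C). No race.
Steps 8,9: C(r=y,w=y) vs B(r=x,w=x). No conflict.
Steps 9,10: B(r=x,w=x) vs A(r=-,w=y). No conflict.
Steps 10,11: same thread (A). No race.
Steps 11,12: A(r=y,w=y) vs C(r=z,w=z). No conflict.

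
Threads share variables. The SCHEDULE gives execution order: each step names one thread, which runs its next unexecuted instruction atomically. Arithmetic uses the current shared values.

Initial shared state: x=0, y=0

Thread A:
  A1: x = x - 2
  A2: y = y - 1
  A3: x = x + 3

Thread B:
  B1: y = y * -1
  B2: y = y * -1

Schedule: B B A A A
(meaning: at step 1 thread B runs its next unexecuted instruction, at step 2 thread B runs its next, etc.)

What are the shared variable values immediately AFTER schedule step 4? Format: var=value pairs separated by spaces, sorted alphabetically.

Answer: x=-2 y=-1

Derivation:
Step 1: thread B executes B1 (y = y * -1). Shared: x=0 y=0. PCs: A@0 B@1
Step 2: thread B executes B2 (y = y * -1). Shared: x=0 y=0. PCs: A@0 B@2
Step 3: thread A executes A1 (x = x - 2). Shared: x=-2 y=0. PCs: A@1 B@2
Step 4: thread A executes A2 (y = y - 1). Shared: x=-2 y=-1. PCs: A@2 B@2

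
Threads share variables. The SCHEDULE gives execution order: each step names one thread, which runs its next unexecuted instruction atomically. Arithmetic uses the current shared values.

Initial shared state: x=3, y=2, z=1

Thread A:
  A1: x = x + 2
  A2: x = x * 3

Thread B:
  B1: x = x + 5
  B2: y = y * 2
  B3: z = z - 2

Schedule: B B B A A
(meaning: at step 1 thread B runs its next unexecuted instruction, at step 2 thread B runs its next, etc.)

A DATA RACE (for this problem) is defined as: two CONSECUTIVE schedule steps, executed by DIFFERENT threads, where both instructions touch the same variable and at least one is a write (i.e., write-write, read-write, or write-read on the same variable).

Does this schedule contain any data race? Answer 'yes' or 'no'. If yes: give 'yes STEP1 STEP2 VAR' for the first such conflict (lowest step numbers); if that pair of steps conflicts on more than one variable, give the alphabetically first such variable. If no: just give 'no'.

Steps 1,2: same thread (B). No race.
Steps 2,3: same thread (B). No race.
Steps 3,4: B(r=z,w=z) vs A(r=x,w=x). No conflict.
Steps 4,5: same thread (A). No race.

Answer: no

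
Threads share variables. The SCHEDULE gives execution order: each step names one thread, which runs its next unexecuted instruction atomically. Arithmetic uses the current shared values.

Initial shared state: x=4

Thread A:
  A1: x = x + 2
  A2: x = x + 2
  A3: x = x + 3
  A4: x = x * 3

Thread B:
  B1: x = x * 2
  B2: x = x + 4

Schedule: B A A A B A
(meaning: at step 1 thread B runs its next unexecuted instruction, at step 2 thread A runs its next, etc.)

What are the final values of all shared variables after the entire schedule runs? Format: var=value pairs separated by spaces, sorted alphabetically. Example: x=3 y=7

Answer: x=57

Derivation:
Step 1: thread B executes B1 (x = x * 2). Shared: x=8. PCs: A@0 B@1
Step 2: thread A executes A1 (x = x + 2). Shared: x=10. PCs: A@1 B@1
Step 3: thread A executes A2 (x = x + 2). Shared: x=12. PCs: A@2 B@1
Step 4: thread A executes A3 (x = x + 3). Shared: x=15. PCs: A@3 B@1
Step 5: thread B executes B2 (x = x + 4). Shared: x=19. PCs: A@3 B@2
Step 6: thread A executes A4 (x = x * 3). Shared: x=57. PCs: A@4 B@2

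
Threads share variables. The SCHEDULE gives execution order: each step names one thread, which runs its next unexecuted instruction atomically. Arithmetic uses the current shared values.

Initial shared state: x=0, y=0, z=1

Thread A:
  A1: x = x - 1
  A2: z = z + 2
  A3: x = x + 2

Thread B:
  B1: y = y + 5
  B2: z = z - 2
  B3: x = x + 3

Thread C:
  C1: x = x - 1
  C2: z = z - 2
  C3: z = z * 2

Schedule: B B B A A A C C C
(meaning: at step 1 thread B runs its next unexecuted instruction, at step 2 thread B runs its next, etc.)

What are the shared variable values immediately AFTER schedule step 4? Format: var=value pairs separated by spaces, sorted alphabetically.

Answer: x=2 y=5 z=-1

Derivation:
Step 1: thread B executes B1 (y = y + 5). Shared: x=0 y=5 z=1. PCs: A@0 B@1 C@0
Step 2: thread B executes B2 (z = z - 2). Shared: x=0 y=5 z=-1. PCs: A@0 B@2 C@0
Step 3: thread B executes B3 (x = x + 3). Shared: x=3 y=5 z=-1. PCs: A@0 B@3 C@0
Step 4: thread A executes A1 (x = x - 1). Shared: x=2 y=5 z=-1. PCs: A@1 B@3 C@0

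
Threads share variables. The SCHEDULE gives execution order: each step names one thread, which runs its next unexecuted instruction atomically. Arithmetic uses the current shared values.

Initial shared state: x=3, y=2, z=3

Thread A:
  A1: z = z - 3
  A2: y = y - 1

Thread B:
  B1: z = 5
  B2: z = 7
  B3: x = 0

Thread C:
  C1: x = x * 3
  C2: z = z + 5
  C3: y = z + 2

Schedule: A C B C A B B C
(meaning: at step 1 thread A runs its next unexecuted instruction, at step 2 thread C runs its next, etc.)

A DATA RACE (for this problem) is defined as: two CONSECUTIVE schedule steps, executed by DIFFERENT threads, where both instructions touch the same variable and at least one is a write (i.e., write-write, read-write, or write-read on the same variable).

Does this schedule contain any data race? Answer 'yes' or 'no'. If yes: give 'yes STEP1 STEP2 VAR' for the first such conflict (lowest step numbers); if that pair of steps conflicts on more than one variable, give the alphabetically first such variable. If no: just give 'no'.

Answer: yes 3 4 z

Derivation:
Steps 1,2: A(r=z,w=z) vs C(r=x,w=x). No conflict.
Steps 2,3: C(r=x,w=x) vs B(r=-,w=z). No conflict.
Steps 3,4: B(z = 5) vs C(z = z + 5). RACE on z (W-W).
Steps 4,5: C(r=z,w=z) vs A(r=y,w=y). No conflict.
Steps 5,6: A(r=y,w=y) vs B(r=-,w=z). No conflict.
Steps 6,7: same thread (B). No race.
Steps 7,8: B(r=-,w=x) vs C(r=z,w=y). No conflict.
First conflict at steps 3,4.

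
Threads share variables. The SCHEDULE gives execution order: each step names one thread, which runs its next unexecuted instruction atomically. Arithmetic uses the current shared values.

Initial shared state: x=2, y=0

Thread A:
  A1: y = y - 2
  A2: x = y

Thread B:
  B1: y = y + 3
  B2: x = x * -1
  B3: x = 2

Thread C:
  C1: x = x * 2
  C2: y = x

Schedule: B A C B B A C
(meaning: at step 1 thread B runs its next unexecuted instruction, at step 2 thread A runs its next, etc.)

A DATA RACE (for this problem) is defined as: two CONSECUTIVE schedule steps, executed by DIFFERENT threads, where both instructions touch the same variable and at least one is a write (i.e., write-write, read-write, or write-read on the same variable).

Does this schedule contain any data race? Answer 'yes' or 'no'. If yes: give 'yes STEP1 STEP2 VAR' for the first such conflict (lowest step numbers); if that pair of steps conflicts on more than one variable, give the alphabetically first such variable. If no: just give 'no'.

Steps 1,2: B(y = y + 3) vs A(y = y - 2). RACE on y (W-W).
Steps 2,3: A(r=y,w=y) vs C(r=x,w=x). No conflict.
Steps 3,4: C(x = x * 2) vs B(x = x * -1). RACE on x (W-W).
Steps 4,5: same thread (B). No race.
Steps 5,6: B(x = 2) vs A(x = y). RACE on x (W-W).
Steps 6,7: A(x = y) vs C(y = x). RACE on x (W-R), y (R-W). Multiple vars; alphabetically first is x.
First conflict at steps 1,2.

Answer: yes 1 2 y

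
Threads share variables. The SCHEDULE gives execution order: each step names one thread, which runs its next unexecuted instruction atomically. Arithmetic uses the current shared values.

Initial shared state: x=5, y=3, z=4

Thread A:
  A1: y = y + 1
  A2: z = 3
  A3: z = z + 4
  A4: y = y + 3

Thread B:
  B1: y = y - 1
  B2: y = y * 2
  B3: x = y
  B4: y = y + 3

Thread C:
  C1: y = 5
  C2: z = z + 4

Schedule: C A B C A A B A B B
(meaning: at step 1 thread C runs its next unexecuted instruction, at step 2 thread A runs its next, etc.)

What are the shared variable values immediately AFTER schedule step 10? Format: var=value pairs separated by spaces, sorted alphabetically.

Step 1: thread C executes C1 (y = 5). Shared: x=5 y=5 z=4. PCs: A@0 B@0 C@1
Step 2: thread A executes A1 (y = y + 1). Shared: x=5 y=6 z=4. PCs: A@1 B@0 C@1
Step 3: thread B executes B1 (y = y - 1). Shared: x=5 y=5 z=4. PCs: A@1 B@1 C@1
Step 4: thread C executes C2 (z = z + 4). Shared: x=5 y=5 z=8. PCs: A@1 B@1 C@2
Step 5: thread A executes A2 (z = 3). Shared: x=5 y=5 z=3. PCs: A@2 B@1 C@2
Step 6: thread A executes A3 (z = z + 4). Shared: x=5 y=5 z=7. PCs: A@3 B@1 C@2
Step 7: thread B executes B2 (y = y * 2). Shared: x=5 y=10 z=7. PCs: A@3 B@2 C@2
Step 8: thread A executes A4 (y = y + 3). Shared: x=5 y=13 z=7. PCs: A@4 B@2 C@2
Step 9: thread B executes B3 (x = y). Shared: x=13 y=13 z=7. PCs: A@4 B@3 C@2
Step 10: thread B executes B4 (y = y + 3). Shared: x=13 y=16 z=7. PCs: A@4 B@4 C@2

Answer: x=13 y=16 z=7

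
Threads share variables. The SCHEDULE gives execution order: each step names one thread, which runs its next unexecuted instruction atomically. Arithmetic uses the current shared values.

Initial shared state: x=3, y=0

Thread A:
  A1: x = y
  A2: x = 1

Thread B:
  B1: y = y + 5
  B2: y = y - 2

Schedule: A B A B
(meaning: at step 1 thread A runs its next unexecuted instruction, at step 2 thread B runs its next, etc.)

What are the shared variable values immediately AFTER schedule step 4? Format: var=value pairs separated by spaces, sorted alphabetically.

Step 1: thread A executes A1 (x = y). Shared: x=0 y=0. PCs: A@1 B@0
Step 2: thread B executes B1 (y = y + 5). Shared: x=0 y=5. PCs: A@1 B@1
Step 3: thread A executes A2 (x = 1). Shared: x=1 y=5. PCs: A@2 B@1
Step 4: thread B executes B2 (y = y - 2). Shared: x=1 y=3. PCs: A@2 B@2

Answer: x=1 y=3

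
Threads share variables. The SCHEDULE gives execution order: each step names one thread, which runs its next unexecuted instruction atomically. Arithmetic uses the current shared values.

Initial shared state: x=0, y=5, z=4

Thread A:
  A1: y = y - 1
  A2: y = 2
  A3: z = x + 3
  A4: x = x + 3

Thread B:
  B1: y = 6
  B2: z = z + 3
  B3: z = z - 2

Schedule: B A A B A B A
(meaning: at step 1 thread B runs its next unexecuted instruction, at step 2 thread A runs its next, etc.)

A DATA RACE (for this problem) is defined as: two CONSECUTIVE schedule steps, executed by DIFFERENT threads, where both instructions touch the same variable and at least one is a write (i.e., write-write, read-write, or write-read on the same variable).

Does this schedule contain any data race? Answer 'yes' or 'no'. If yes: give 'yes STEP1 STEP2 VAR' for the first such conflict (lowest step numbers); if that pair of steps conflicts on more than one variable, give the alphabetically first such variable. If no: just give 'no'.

Steps 1,2: B(y = 6) vs A(y = y - 1). RACE on y (W-W).
Steps 2,3: same thread (A). No race.
Steps 3,4: A(r=-,w=y) vs B(r=z,w=z). No conflict.
Steps 4,5: B(z = z + 3) vs A(z = x + 3). RACE on z (W-W).
Steps 5,6: A(z = x + 3) vs B(z = z - 2). RACE on z (W-W).
Steps 6,7: B(r=z,w=z) vs A(r=x,w=x). No conflict.
First conflict at steps 1,2.

Answer: yes 1 2 y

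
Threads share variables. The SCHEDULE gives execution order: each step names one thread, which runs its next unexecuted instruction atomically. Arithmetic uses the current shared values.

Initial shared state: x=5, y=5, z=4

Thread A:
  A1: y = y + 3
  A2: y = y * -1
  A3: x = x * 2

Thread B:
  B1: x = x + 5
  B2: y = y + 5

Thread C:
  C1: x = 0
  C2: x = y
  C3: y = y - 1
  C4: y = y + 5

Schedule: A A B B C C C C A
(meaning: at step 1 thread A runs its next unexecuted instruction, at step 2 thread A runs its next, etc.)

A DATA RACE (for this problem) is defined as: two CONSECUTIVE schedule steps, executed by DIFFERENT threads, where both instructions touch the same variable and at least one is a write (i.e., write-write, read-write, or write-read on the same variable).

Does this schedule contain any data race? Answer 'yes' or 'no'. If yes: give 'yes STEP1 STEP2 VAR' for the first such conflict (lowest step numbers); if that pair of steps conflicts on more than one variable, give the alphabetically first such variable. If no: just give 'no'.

Steps 1,2: same thread (A). No race.
Steps 2,3: A(r=y,w=y) vs B(r=x,w=x). No conflict.
Steps 3,4: same thread (B). No race.
Steps 4,5: B(r=y,w=y) vs C(r=-,w=x). No conflict.
Steps 5,6: same thread (C). No race.
Steps 6,7: same thread (C). No race.
Steps 7,8: same thread (C). No race.
Steps 8,9: C(r=y,w=y) vs A(r=x,w=x). No conflict.

Answer: no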